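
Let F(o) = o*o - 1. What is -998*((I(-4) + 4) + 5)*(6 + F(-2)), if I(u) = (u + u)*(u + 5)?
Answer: -8982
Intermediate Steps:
I(u) = 2*u*(5 + u) (I(u) = (2*u)*(5 + u) = 2*u*(5 + u))
F(o) = -1 + o² (F(o) = o² - 1 = -1 + o²)
-998*((I(-4) + 4) + 5)*(6 + F(-2)) = -998*((2*(-4)*(5 - 4) + 4) + 5)*(6 + (-1 + (-2)²)) = -998*((2*(-4)*1 + 4) + 5)*(6 + (-1 + 4)) = -998*((-8 + 4) + 5)*(6 + 3) = -998*(-4 + 5)*9 = -998*9 = -8982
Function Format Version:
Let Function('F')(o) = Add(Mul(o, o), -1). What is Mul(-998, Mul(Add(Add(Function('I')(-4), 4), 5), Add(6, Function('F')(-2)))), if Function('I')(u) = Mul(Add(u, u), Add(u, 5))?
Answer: -8982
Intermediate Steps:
Function('I')(u) = Mul(2, u, Add(5, u)) (Function('I')(u) = Mul(Mul(2, u), Add(5, u)) = Mul(2, u, Add(5, u)))
Function('F')(o) = Add(-1, Pow(o, 2)) (Function('F')(o) = Add(Pow(o, 2), -1) = Add(-1, Pow(o, 2)))
Mul(-998, Mul(Add(Add(Function('I')(-4), 4), 5), Add(6, Function('F')(-2)))) = Mul(-998, Mul(Add(Add(Mul(2, -4, Add(5, -4)), 4), 5), Add(6, Add(-1, Pow(-2, 2))))) = Mul(-998, Mul(Add(Add(Mul(2, -4, 1), 4), 5), Add(6, Add(-1, 4)))) = Mul(-998, Mul(Add(Add(-8, 4), 5), Add(6, 3))) = Mul(-998, Mul(Add(-4, 5), 9)) = Mul(-998, Mul(1, 9)) = Mul(-998, 9) = -8982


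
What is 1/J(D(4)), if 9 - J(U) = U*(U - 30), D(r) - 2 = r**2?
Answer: 1/225 ≈ 0.0044444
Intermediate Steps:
D(r) = 2 + r**2
J(U) = 9 - U*(-30 + U) (J(U) = 9 - U*(U - 30) = 9 - U*(-30 + U))
1/J(D(4)) = 1/(9 - (2 + 4**2)**2 + 30*(2 + 4**2)) = 1/(9 - (2 + 16)**2 + 30*(2 + 16)) = 1/(9 - 1*18**2 + 30*18) = 1/(9 - 1*324 + 540) = 1/(9 - 324 + 540) = 1/225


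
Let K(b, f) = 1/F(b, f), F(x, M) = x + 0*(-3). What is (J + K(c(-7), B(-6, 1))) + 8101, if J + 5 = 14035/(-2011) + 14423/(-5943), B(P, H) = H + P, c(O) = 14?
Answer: 193293509639/23902746 ≈ 8086.7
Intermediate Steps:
F(x, M) = x (F(x, M) = x + 0 = x)
J = -172171523/11951373 (J = -5 + (14035/(-2011) + 14423/(-5943)) = -5 + (14035*(-1/2011) + 14423*(-1/5943)) = -5 + (-14035/2011 - 14423/5943) = -5 - 112414658/11951373 = -172171523/11951373 ≈ -14.406)
K(b, f) = 1/b
(J + K(c(-7), B(-6, 1))) + 8101 = (-172171523/11951373 + 1/14) + 8101 = -342635707/23902746 + 8101 = 193293509639/23902746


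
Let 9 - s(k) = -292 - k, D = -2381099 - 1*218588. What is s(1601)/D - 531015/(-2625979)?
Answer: 1375478180247/6826723468573 ≈ 0.20148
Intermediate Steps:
D = -2599687 (D = -2381099 - 218588 = -2599687)
s(k) = 301 + k (s(k) = 9 - (-292 - k) = 9 + (292 + k) = 301 + k)
s(1601)/D - 531015/(-2625979) = (301 + 1601)/(-2599687) - 531015/(-2625979) = 1902*(-1/2599687) - 531015*(-1/2625979) = -1902/2599687 + 531015/2625979 = 1375478180247/6826723468573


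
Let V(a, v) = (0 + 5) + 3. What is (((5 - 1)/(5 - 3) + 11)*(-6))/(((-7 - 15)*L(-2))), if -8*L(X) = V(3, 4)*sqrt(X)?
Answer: 39*I*sqrt(2)/22 ≈ 2.507*I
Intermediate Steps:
V(a, v) = 8 (V(a, v) = 5 + 3 = 8)
L(X) = -sqrt(X)
(((5 - 1)/(5 - 3) + 11)*(-6))/(((-7 - 15)*L(-2))) = (((5 - 1)/(5 - 3) + 11)*(-6))/(((-7 - 15)*(-sqrt(-2)))) = ((4/2 + 11)*(-6))/((-(-22)*I*sqrt(2))) = ((4*(1/2) + 11)*(-6))/((-(-22)*I*sqrt(2))) = ((2 + 11)*(-6))/((22*I*sqrt(2))) = (13*(-6))*(-I*sqrt(2)/44) = -(-39)*I*sqrt(2)/22 = 39*I*sqrt(2)/22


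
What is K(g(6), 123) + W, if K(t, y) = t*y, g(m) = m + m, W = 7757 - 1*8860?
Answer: 373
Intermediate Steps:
W = -1103 (W = 7757 - 8860 = -1103)
g(m) = 2*m
K(g(6), 123) + W = (2*6)*123 - 1103 = 12*123 - 1103 = 1476 - 1103 = 373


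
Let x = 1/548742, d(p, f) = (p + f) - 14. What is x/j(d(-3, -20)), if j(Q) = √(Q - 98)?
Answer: -I*√15/24693390 ≈ -1.5684e-7*I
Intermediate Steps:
d(p, f) = -14 + f + p (d(p, f) = (f + p) - 14 = -14 + f + p)
x = 1/548742 ≈ 1.8224e-6
j(Q) = √(-98 + Q)
x/j(d(-3, -20)) = 1/(548742*(√(-98 + (-14 - 20 - 3)))) = 1/(548742*(√(-98 - 37))) = 1/(548742*(√(-135))) = 1/(548742*((3*I*√15))) = (-I*√15/45)/548742 = -I*√15/24693390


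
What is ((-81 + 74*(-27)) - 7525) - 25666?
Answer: -35270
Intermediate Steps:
((-81 + 74*(-27)) - 7525) - 25666 = ((-81 - 1998) - 7525) - 25666 = (-2079 - 7525) - 25666 = -9604 - 25666 = -35270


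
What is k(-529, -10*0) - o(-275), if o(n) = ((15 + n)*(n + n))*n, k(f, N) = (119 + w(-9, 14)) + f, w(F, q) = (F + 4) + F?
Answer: 39324576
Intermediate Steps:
w(F, q) = 4 + 2*F (w(F, q) = (4 + F) + F = 4 + 2*F)
k(f, N) = 105 + f (k(f, N) = (119 + (4 + 2*(-9))) + f = (119 + (4 - 18)) + f = (119 - 14) + f = 105 + f)
o(n) = 2*n**2*(15 + n) (o(n) = ((15 + n)*(2*n))*n = (2*n*(15 + n))*n = 2*n**2*(15 + n))
k(-529, -10*0) - o(-275) = (105 - 529) - 2*(-275)**2*(15 - 275) = -424 - 2*75625*(-260) = -424 - 1*(-39325000) = -424 + 39325000 = 39324576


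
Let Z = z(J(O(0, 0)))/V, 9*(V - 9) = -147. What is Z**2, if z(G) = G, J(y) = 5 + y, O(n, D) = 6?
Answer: 9/4 ≈ 2.2500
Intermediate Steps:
V = -22/3 (V = 9 + (1/9)*(-147) = 9 - 49/3 = -22/3 ≈ -7.3333)
Z = -3/2 (Z = (5 + 6)/(-22/3) = 11*(-3/22) = -3/2 ≈ -1.5000)
Z**2 = (-3/2)**2 = 9/4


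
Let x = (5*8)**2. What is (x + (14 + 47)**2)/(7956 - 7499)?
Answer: 5321/457 ≈ 11.643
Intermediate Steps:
x = 1600 (x = 40**2 = 1600)
(x + (14 + 47)**2)/(7956 - 7499) = (1600 + (14 + 47)**2)/(7956 - 7499) = (1600 + 61**2)/457 = (1600 + 3721)*(1/457) = 5321*(1/457) = 5321/457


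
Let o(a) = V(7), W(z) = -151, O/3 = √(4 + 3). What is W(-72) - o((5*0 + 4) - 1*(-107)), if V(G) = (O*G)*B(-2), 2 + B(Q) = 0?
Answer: -151 + 42*√7 ≈ -39.878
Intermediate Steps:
B(Q) = -2 (B(Q) = -2 + 0 = -2)
O = 3*√7 (O = 3*√(4 + 3) = 3*√7 ≈ 7.9373)
V(G) = -6*G*√7 (V(G) = ((3*√7)*G)*(-2) = (3*G*√7)*(-2) = -6*G*√7)
o(a) = -42*√7 (o(a) = -6*7*√7 = -42*√7)
W(-72) - o((5*0 + 4) - 1*(-107)) = -151 - (-42)*√7 = -151 + 42*√7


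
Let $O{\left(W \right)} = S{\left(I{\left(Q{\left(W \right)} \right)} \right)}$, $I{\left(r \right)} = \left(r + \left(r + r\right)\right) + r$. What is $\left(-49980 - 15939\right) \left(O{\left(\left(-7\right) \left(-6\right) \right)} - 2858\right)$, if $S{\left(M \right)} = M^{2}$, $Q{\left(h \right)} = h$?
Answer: $-1672101354$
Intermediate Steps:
$I{\left(r \right)} = 4 r$ ($I{\left(r \right)} = \left(r + 2 r\right) + r = 3 r + r = 4 r$)
$O{\left(W \right)} = 16 W^{2}$ ($O{\left(W \right)} = \left(4 W\right)^{2} = 16 W^{2}$)
$\left(-49980 - 15939\right) \left(O{\left(\left(-7\right) \left(-6\right) \right)} - 2858\right) = \left(-49980 - 15939\right) \left(16 \left(\left(-7\right) \left(-6\right)\right)^{2} - 2858\right) = - 65919 \left(16 \cdot 42^{2} - 2858\right) = - 65919 \left(16 \cdot 1764 - 2858\right) = - 65919 \left(28224 - 2858\right) = \left(-65919\right) 25366 = -1672101354$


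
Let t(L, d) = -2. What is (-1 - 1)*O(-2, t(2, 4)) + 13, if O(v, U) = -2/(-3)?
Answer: 35/3 ≈ 11.667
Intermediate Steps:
O(v, U) = ⅔ (O(v, U) = -2*(-⅓) = ⅔)
(-1 - 1)*O(-2, t(2, 4)) + 13 = (-1 - 1)*(⅔) + 13 = -2*⅔ + 13 = -4/3 + 13 = 35/3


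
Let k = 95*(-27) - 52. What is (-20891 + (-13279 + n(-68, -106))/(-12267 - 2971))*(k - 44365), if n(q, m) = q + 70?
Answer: 7477743939471/7619 ≈ 9.8146e+8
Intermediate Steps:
n(q, m) = 70 + q
k = -2617 (k = -2565 - 52 = -2617)
(-20891 + (-13279 + n(-68, -106))/(-12267 - 2971))*(k - 44365) = (-20891 + (-13279 + (70 - 68))/(-12267 - 2971))*(-2617 - 44365) = (-20891 + (-13279 + 2)/(-15238))*(-46982) = (-20891 - 13277*(-1/15238))*(-46982) = (-20891 + 13277/15238)*(-46982) = -318323781/15238*(-46982) = 7477743939471/7619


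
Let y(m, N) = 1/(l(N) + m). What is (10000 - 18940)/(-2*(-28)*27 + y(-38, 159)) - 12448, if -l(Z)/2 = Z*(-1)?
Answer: -5272500928/423361 ≈ -12454.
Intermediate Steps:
l(Z) = 2*Z (l(Z) = -2*Z*(-1) = -(-2)*Z = 2*Z)
y(m, N) = 1/(m + 2*N) (y(m, N) = 1/(2*N + m) = 1/(m + 2*N))
(10000 - 18940)/(-2*(-28)*27 + y(-38, 159)) - 12448 = (10000 - 18940)/(-2*(-28)*27 + 1/(-38 + 2*159)) - 12448 = -8940/(56*27 + 1/(-38 + 318)) - 12448 = -8940/(1512 + 1/280) - 12448 = -8940/423361/280 - 12448 = -8940*280/423361 - 12448 = -2503200/423361 - 12448 = -5272500928/423361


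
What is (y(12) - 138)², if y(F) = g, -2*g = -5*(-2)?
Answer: 20449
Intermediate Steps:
g = -5 (g = -(-5)*(-2)/2 = -½*10 = -5)
y(F) = -5
(y(12) - 138)² = (-5 - 138)² = (-143)² = 20449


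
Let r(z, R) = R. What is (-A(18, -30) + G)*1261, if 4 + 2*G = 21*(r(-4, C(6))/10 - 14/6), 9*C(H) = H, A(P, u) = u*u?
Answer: -5837169/5 ≈ -1.1674e+6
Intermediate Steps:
A(P, u) = u**2
C(H) = H/9
G = -129/5 (G = -2 + (21*(((1/9)*6)/10 - 14/6))/2 = -2 + (21*((2/3)*(1/10) - 14*1/6))/2 = -2 + (21*(1/15 - 7/3))/2 = -2 + (21*(-34/15))/2 = -2 + (1/2)*(-238/5) = -2 - 119/5 = -129/5 ≈ -25.800)
(-A(18, -30) + G)*1261 = (-1*(-30)**2 - 129/5)*1261 = (-1*900 - 129/5)*1261 = (-900 - 129/5)*1261 = -4629/5*1261 = -5837169/5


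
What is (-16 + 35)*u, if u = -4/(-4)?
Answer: 19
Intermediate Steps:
u = 1 (u = -1/4*(-4) = 1)
(-16 + 35)*u = (-16 + 35)*1 = 19*1 = 19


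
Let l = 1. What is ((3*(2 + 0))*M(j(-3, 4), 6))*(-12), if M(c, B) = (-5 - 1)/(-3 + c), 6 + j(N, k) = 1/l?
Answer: -54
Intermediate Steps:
j(N, k) = -5 (j(N, k) = -6 + 1/1 = -6 + 1 = -5)
M(c, B) = -6/(-3 + c)
((3*(2 + 0))*M(j(-3, 4), 6))*(-12) = ((3*(2 + 0))*(-6/(-3 - 5)))*(-12) = ((3*2)*(-6/(-8)))*(-12) = (6*(-6*(-⅛)))*(-12) = (6*(¾))*(-12) = (9/2)*(-12) = -54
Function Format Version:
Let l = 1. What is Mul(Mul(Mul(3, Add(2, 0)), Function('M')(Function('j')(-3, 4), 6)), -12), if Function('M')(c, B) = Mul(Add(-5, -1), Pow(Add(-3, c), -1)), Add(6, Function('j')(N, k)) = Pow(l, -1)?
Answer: -54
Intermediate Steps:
Function('j')(N, k) = -5 (Function('j')(N, k) = Add(-6, Pow(1, -1)) = Add(-6, 1) = -5)
Function('M')(c, B) = Mul(-6, Pow(Add(-3, c), -1))
Mul(Mul(Mul(3, Add(2, 0)), Function('M')(Function('j')(-3, 4), 6)), -12) = Mul(Mul(Mul(3, Add(2, 0)), Mul(-6, Pow(Add(-3, -5), -1))), -12) = Mul(Mul(Mul(3, 2), Mul(-6, Pow(-8, -1))), -12) = Mul(Mul(6, Mul(-6, Rational(-1, 8))), -12) = Mul(Mul(6, Rational(3, 4)), -12) = Mul(Rational(9, 2), -12) = -54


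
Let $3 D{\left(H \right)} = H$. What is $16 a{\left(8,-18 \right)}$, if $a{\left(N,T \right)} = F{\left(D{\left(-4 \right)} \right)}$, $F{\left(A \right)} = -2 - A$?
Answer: $- \frac{32}{3} \approx -10.667$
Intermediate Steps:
$D{\left(H \right)} = \frac{H}{3}$
$a{\left(N,T \right)} = - \frac{2}{3}$ ($a{\left(N,T \right)} = -2 - \frac{1}{3} \left(-4\right) = -2 - - \frac{4}{3} = -2 + \frac{4}{3} = - \frac{2}{3}$)
$16 a{\left(8,-18 \right)} = 16 \left(- \frac{2}{3}\right) = - \frac{32}{3}$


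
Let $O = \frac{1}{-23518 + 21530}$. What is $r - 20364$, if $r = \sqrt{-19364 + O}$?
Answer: $-20364 + \frac{i \sqrt{19132329601}}{994} \approx -20364.0 + 139.15 i$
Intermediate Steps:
$O = - \frac{1}{1988}$ ($O = \frac{1}{-1988} = - \frac{1}{1988} \approx -0.00050302$)
$r = \frac{i \sqrt{19132329601}}{994}$ ($r = \sqrt{-19364 - \frac{1}{1988}} = \sqrt{- \frac{38495633}{1988}} = \frac{i \sqrt{19132329601}}{994} \approx 139.15 i$)
$r - 20364 = \frac{i \sqrt{19132329601}}{994} - 20364 = -20364 + \frac{i \sqrt{19132329601}}{994}$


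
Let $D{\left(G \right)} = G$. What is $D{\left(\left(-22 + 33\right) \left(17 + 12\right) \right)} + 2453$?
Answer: $2772$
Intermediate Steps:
$D{\left(\left(-22 + 33\right) \left(17 + 12\right) \right)} + 2453 = \left(-22 + 33\right) \left(17 + 12\right) + 2453 = 11 \cdot 29 + 2453 = 319 + 2453 = 2772$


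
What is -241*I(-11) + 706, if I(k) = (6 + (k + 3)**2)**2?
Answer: -1180194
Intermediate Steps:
I(k) = (6 + (3 + k)**2)**2
-241*I(-11) + 706 = -241*(6 + (3 - 11)**2)**2 + 706 = -241*(6 + (-8)**2)**2 + 706 = -241*(6 + 64)**2 + 706 = -241*70**2 + 706 = -241*4900 + 706 = -1180900 + 706 = -1180194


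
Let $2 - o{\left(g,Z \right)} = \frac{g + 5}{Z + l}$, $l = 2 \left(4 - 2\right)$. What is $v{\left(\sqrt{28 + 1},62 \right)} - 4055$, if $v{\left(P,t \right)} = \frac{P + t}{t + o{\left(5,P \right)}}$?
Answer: $- \frac{118111193}{29134} + \frac{373 \sqrt{29}}{14567} \approx -4053.9$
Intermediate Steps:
$l = 4$ ($l = 2 \cdot 2 = 4$)
$o{\left(g,Z \right)} = 2 - \frac{5 + g}{4 + Z}$ ($o{\left(g,Z \right)} = 2 - \frac{g + 5}{Z + 4} = 2 - \frac{5 + g}{4 + Z}$)
$v{\left(P,t \right)} = \frac{P + t}{t + \frac{-2 + 2 P}{4 + P}}$ ($v{\left(P,t \right)} = \frac{P + t}{t + \frac{3 - 5 + 2 P}{4 + P}} = \frac{P + t}{t + \frac{-2 + 2 P}{4 + P}}$)
$v{\left(\sqrt{28 + 1},62 \right)} - 4055 = \frac{\left(4 + \sqrt{28 + 1}\right) \left(\sqrt{28 + 1} + 62\right)}{-2 + 2 \sqrt{28 + 1} + 62 \left(4 + \sqrt{28 + 1}\right)} - 4055 = \frac{\left(4 + \sqrt{29}\right) \left(\sqrt{29} + 62\right)}{-2 + 2 \sqrt{29} + 62 \left(4 + \sqrt{29}\right)} - 4055 = \frac{\left(4 + \sqrt{29}\right) \left(62 + \sqrt{29}\right)}{-2 + 2 \sqrt{29} + \left(248 + 62 \sqrt{29}\right)} - 4055 = \frac{\left(4 + \sqrt{29}\right) \left(62 + \sqrt{29}\right)}{246 + 64 \sqrt{29}} - 4055 = -4055 + \frac{\left(4 + \sqrt{29}\right) \left(62 + \sqrt{29}\right)}{246 + 64 \sqrt{29}}$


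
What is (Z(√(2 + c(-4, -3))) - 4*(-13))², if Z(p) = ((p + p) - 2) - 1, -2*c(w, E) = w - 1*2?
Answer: 2421 + 196*√5 ≈ 2859.3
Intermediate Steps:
c(w, E) = 1 - w/2 (c(w, E) = -(w - 1*2)/2 = -(w - 2)/2 = -(-2 + w)/2 = 1 - w/2)
Z(p) = -3 + 2*p (Z(p) = (2*p - 2) - 1 = (-2 + 2*p) - 1 = -3 + 2*p)
(Z(√(2 + c(-4, -3))) - 4*(-13))² = ((-3 + 2*√(2 + (1 - ½*(-4)))) - 4*(-13))² = ((-3 + 2*√(2 + (1 + 2))) + 52)² = ((-3 + 2*√(2 + 3)) + 52)² = ((-3 + 2*√5) + 52)² = (49 + 2*√5)²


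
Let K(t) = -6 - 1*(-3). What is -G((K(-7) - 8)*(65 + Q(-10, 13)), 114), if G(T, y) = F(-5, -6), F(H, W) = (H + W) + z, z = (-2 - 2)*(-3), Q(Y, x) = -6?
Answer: -1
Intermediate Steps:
z = 12 (z = -4*(-3) = 12)
K(t) = -3 (K(t) = -6 + 3 = -3)
F(H, W) = 12 + H + W (F(H, W) = (H + W) + 12 = 12 + H + W)
G(T, y) = 1 (G(T, y) = 12 - 5 - 6 = 1)
-G((K(-7) - 8)*(65 + Q(-10, 13)), 114) = -1*1 = -1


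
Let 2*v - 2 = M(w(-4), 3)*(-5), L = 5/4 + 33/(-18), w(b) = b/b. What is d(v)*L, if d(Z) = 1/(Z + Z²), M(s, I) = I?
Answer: -7/429 ≈ -0.016317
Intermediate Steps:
w(b) = 1
L = -7/12 (L = 5*(¼) + 33*(-1/18) = 5/4 - 11/6 = -7/12 ≈ -0.58333)
v = -13/2 (v = 1 + (3*(-5))/2 = 1 + (½)*(-15) = 1 - 15/2 = -13/2 ≈ -6.5000)
d(v)*L = (1/((-13/2)*(1 - 13/2)))*(-7/12) = -2/(13*(-11/2))*(-7/12) = -2/13*(-2/11)*(-7/12) = (4/143)*(-7/12) = -7/429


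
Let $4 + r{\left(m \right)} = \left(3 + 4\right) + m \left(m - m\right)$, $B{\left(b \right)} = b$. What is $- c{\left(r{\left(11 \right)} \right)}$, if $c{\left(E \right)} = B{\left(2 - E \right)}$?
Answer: $1$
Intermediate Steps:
$r{\left(m \right)} = 3$ ($r{\left(m \right)} = -4 + \left(\left(3 + 4\right) + m \left(m - m\right)\right) = -4 + \left(7 + m 0\right) = -4 + \left(7 + 0\right) = -4 + 7 = 3$)
$c{\left(E \right)} = 2 - E$
$- c{\left(r{\left(11 \right)} \right)} = - (2 - 3) = \left(-1\right) \left(-1\right) = 1$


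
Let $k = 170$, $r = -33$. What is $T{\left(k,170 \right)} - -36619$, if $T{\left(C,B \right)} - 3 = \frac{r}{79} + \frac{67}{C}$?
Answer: $\frac{491833143}{13430} \approx 36622.0$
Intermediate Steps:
$T{\left(C,B \right)} = \frac{204}{79} + \frac{67}{C}$ ($T{\left(C,B \right)} = 3 + \left(- \frac{33}{79} + \frac{67}{C}\right) = 3 + \left(\left(-33\right) \frac{1}{79} + \frac{67}{C}\right) = 3 - \left(\frac{33}{79} - \frac{67}{C}\right) = \frac{204}{79} + \frac{67}{C}$)
$T{\left(k,170 \right)} - -36619 = \left(\frac{204}{79} + \frac{67}{170}\right) - -36619 = \left(\frac{204}{79} + 67 \cdot \frac{1}{170}\right) + 36619 = \left(\frac{204}{79} + \frac{67}{170}\right) + 36619 = \frac{39973}{13430} + 36619 = \frac{491833143}{13430}$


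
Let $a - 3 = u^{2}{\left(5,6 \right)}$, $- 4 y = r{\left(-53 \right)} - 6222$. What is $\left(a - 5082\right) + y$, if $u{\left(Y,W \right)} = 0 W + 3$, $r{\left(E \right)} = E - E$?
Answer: $- \frac{7029}{2} \approx -3514.5$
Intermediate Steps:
$r{\left(E \right)} = 0$
$u{\left(Y,W \right)} = 3$ ($u{\left(Y,W \right)} = 0 + 3 = 3$)
$y = \frac{3111}{2}$ ($y = - \frac{0 - 6222}{4} = \left(- \frac{1}{4}\right) \left(-6222\right) = \frac{3111}{2} \approx 1555.5$)
$a = 12$ ($a = 3 + 3^{2} = 3 + 9 = 12$)
$\left(a - 5082\right) + y = \left(12 - 5082\right) + \frac{3111}{2} = -5070 + \frac{3111}{2} = - \frac{7029}{2}$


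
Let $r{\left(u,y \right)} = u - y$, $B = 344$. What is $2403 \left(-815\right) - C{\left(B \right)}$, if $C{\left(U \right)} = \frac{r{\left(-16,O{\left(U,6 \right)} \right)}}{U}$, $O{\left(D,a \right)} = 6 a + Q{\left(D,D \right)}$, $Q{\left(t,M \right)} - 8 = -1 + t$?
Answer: $- \frac{673704677}{344} \approx -1.9584 \cdot 10^{6}$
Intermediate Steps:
$Q{\left(t,M \right)} = 7 + t$ ($Q{\left(t,M \right)} = 8 + \left(-1 + t\right) = 7 + t$)
$O{\left(D,a \right)} = 7 + D + 6 a$ ($O{\left(D,a \right)} = 6 a + \left(7 + D\right) = 7 + D + 6 a$)
$C{\left(U \right)} = \frac{-59 - U}{U}$ ($C{\left(U \right)} = \frac{-16 - \left(7 + U + 6 \cdot 6\right)}{U} = \frac{-16 - \left(7 + U + 36\right)}{U} = \frac{-16 - \left(43 + U\right)}{U} = \frac{-59 - U}{U}$)
$2403 \left(-815\right) - C{\left(B \right)} = 2403 \left(-815\right) - \frac{-59 - 344}{344} = -1958445 - \frac{-59 - 344}{344} = -1958445 - \frac{1}{344} \left(-403\right) = -1958445 - - \frac{403}{344} = -1958445 + \frac{403}{344} = - \frac{673704677}{344}$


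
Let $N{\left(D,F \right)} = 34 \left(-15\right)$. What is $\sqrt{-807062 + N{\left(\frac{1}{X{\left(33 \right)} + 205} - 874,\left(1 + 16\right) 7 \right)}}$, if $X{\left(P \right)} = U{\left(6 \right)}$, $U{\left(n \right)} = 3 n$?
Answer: $2 i \sqrt{201893} \approx 898.65 i$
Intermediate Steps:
$X{\left(P \right)} = 18$ ($X{\left(P \right)} = 3 \cdot 6 = 18$)
$N{\left(D,F \right)} = -510$
$\sqrt{-807062 + N{\left(\frac{1}{X{\left(33 \right)} + 205} - 874,\left(1 + 16\right) 7 \right)}} = \sqrt{-807062 - 510} = \sqrt{-807572} = 2 i \sqrt{201893}$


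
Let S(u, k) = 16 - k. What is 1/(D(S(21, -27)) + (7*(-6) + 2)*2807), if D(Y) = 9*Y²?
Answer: -1/95639 ≈ -1.0456e-5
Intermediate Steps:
1/(D(S(21, -27)) + (7*(-6) + 2)*2807) = 1/(9*(16 - 1*(-27))² + (7*(-6) + 2)*2807) = 1/(9*(16 + 27)² + (-42 + 2)*2807) = 1/(9*43² - 40*2807) = 1/(9*1849 - 112280) = 1/(16641 - 112280) = 1/(-95639) = -1/95639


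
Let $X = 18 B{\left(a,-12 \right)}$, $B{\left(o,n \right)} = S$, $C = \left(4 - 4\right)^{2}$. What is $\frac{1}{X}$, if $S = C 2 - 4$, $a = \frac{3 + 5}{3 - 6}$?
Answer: $- \frac{1}{72} \approx -0.013889$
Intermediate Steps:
$C = 0$ ($C = 0^{2} = 0$)
$a = - \frac{8}{3}$ ($a = \frac{8}{-3} = 8 \left(- \frac{1}{3}\right) = - \frac{8}{3} \approx -2.6667$)
$S = -4$ ($S = 0 \cdot 2 - 4 = 0 - 4 = -4$)
$B{\left(o,n \right)} = -4$
$X = -72$ ($X = 18 \left(-4\right) = -72$)
$\frac{1}{X} = \frac{1}{-72} = - \frac{1}{72}$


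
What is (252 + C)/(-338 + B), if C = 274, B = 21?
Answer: -526/317 ≈ -1.6593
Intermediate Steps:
(252 + C)/(-338 + B) = (252 + 274)/(-338 + 21) = 526/(-317) = 526*(-1/317) = -526/317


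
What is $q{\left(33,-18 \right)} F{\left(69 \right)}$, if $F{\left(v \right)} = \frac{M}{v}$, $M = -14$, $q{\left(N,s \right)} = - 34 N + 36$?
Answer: $\frac{5068}{23} \approx 220.35$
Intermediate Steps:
$q{\left(N,s \right)} = 36 - 34 N$
$F{\left(v \right)} = - \frac{14}{v}$
$q{\left(33,-18 \right)} F{\left(69 \right)} = \left(36 - 1122\right) \left(- \frac{14}{69}\right) = \left(36 - 1122\right) \left(\left(-14\right) \frac{1}{69}\right) = \left(-1086\right) \left(- \frac{14}{69}\right) = \frac{5068}{23}$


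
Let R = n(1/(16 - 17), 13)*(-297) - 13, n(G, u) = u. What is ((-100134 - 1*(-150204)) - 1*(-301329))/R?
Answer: -351399/3874 ≈ -90.707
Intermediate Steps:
R = -3874 (R = 13*(-297) - 13 = -3861 - 13 = -3874)
((-100134 - 1*(-150204)) - 1*(-301329))/R = ((-100134 - 1*(-150204)) - 1*(-301329))/(-3874) = ((-100134 + 150204) + 301329)*(-1/3874) = (50070 + 301329)*(-1/3874) = 351399*(-1/3874) = -351399/3874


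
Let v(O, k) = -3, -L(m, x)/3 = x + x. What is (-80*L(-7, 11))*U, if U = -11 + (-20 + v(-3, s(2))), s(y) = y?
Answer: -179520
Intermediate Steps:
L(m, x) = -6*x (L(m, x) = -3*(x + x) = -6*x)
U = -34 (U = -11 + (-20 - 3) = -11 - 23 = -34)
(-80*L(-7, 11))*U = -(-480)*11*(-34) = -80*(-66)*(-34) = 5280*(-34) = -179520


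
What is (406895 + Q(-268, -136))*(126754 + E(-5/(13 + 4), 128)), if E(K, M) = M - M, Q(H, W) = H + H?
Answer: 51507628686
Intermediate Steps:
Q(H, W) = 2*H
E(K, M) = 0
(406895 + Q(-268, -136))*(126754 + E(-5/(13 + 4), 128)) = (406895 + 2*(-268))*(126754 + 0) = (406895 - 536)*126754 = 406359*126754 = 51507628686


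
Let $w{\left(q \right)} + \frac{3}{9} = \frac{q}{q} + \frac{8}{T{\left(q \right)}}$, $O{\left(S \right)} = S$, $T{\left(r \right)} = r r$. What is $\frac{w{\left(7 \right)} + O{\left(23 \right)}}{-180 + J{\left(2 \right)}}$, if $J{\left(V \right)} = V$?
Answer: $- \frac{3503}{26166} \approx -0.13388$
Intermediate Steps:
$T{\left(r \right)} = r^{2}$
$w{\left(q \right)} = \frac{2}{3} + \frac{8}{q^{2}}$ ($w{\left(q \right)} = - \frac{1}{3} + \left(\frac{q}{q} + \frac{8}{q^{2}}\right) = - \frac{1}{3} + \left(1 + \frac{8}{q^{2}}\right) = \frac{2}{3} + \frac{8}{q^{2}}$)
$\frac{w{\left(7 \right)} + O{\left(23 \right)}}{-180 + J{\left(2 \right)}} = \frac{\left(\frac{2}{3} + \frac{8}{49}\right) + 23}{-180 + 2} = \frac{\left(\frac{2}{3} + 8 \cdot \frac{1}{49}\right) + 23}{-178} = \left(\left(\frac{2}{3} + \frac{8}{49}\right) + 23\right) \left(- \frac{1}{178}\right) = \left(\frac{122}{147} + 23\right) \left(- \frac{1}{178}\right) = \frac{3503}{147} \left(- \frac{1}{178}\right) = - \frac{3503}{26166}$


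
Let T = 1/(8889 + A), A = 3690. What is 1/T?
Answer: 12579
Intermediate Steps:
T = 1/12579 (T = 1/(8889 + 3690) = 1/12579 ≈ 7.9498e-5)
1/T = 1/(1/12579) = 12579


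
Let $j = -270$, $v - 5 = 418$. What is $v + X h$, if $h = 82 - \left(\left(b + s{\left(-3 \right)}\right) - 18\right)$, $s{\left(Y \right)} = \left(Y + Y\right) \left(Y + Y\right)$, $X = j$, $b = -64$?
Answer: $-34137$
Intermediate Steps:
$v = 423$ ($v = 5 + 418 = 423$)
$X = -270$
$s{\left(Y \right)} = 4 Y^{2}$ ($s{\left(Y \right)} = 2 Y 2 Y = 4 Y^{2}$)
$h = 128$ ($h = 82 - \left(\left(-64 + 4 \left(-3\right)^{2}\right) - 18\right) = 82 - \left(\left(-64 + 4 \cdot 9\right) - 18\right) = 82 - \left(\left(-64 + 36\right) - 18\right) = 82 - \left(-28 - 18\right) = 82 - -46 = 82 + 46 = 128$)
$v + X h = 423 - 34560 = -34137$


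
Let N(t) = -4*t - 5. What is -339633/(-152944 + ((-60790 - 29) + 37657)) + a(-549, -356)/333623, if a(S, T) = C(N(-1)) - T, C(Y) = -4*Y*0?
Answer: 9012805/4670722 ≈ 1.9296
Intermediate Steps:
N(t) = -5 - 4*t
C(Y) = 0
a(S, T) = -T (a(S, T) = 0 - T = -T)
-339633/(-152944 + ((-60790 - 29) + 37657)) + a(-549, -356)/333623 = -339633/(-152944 + ((-60790 - 29) + 37657)) - 1*(-356)/333623 = -339633/(-152944 + (-60819 + 37657)) + 356*(1/333623) = -339633/(-152944 - 23162) + 356/333623 = -339633/(-176106) + 356/333623 = -339633*(-1/176106) + 356/333623 = 27/14 + 356/333623 = 9012805/4670722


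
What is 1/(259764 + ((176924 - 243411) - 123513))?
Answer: 1/69764 ≈ 1.4334e-5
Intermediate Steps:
1/(259764 + ((176924 - 243411) - 123513)) = 1/(259764 + (-66487 - 123513)) = 1/(259764 - 190000) = 1/69764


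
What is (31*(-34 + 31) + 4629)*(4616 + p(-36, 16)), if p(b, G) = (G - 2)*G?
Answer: 21954240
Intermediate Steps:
p(b, G) = G*(-2 + G) (p(b, G) = (-2 + G)*G = G*(-2 + G))
(31*(-34 + 31) + 4629)*(4616 + p(-36, 16)) = (31*(-34 + 31) + 4629)*(4616 + 16*(-2 + 16)) = (31*(-3) + 4629)*(4616 + 16*14) = (-93 + 4629)*(4616 + 224) = 4536*4840 = 21954240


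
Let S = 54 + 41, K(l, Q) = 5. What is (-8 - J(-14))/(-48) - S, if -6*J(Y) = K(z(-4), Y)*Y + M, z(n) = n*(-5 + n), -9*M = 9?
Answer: -27241/288 ≈ -94.587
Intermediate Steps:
M = -1 (M = -⅑*9 = -1)
J(Y) = ⅙ - 5*Y/6 (J(Y) = -(5*Y - 1)/6 = -(-1 + 5*Y)/6 = ⅙ - 5*Y/6)
S = 95
(-8 - J(-14))/(-48) - S = (-8 - (⅙ - ⅚*(-14)))/(-48) - 1*95 = (-8 - (⅙ + 35/3))*(-1/48) - 95 = (-8 - 1*71/6)*(-1/48) - 95 = (-8 - 71/6)*(-1/48) - 95 = -119/6*(-1/48) - 95 = 119/288 - 95 = -27241/288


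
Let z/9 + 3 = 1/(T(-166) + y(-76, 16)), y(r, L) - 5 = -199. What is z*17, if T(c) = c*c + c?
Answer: -12482811/27196 ≈ -458.99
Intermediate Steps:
y(r, L) = -194 (y(r, L) = 5 - 199 = -194)
T(c) = c + c² (T(c) = c² + c = c + c²)
z = -734283/27196 (z = -27 + 9/(-166*(1 - 166) - 194) = -27 + 9/(-166*(-165) - 194) = -27 + 9/(27390 - 194) = -27 + 9/27196 = -734283/27196 ≈ -27.000)
z*17 = -734283/27196*17 = -12482811/27196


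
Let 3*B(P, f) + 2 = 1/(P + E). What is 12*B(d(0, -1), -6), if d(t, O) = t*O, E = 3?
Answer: -20/3 ≈ -6.6667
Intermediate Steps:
d(t, O) = O*t
B(P, f) = -⅔ + 1/(3*(3 + P)) (B(P, f) = -⅔ + 1/(3*(P + 3)) = -⅔ + 1/(3*(3 + P)))
12*B(d(0, -1), -6) = 12*((-5 - (-2)*0)/(3*(3 - 1*0))) = 12*((-5 - 2*0)/(3*(3 + 0))) = 12*((⅓)*(-5 + 0)/3) = 12*((⅓)*(⅓)*(-5)) = 12*(-5/9) = -20/3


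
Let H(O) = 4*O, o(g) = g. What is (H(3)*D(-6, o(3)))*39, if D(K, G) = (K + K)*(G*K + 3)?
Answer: 84240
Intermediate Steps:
D(K, G) = 2*K*(3 + G*K) (D(K, G) = (2*K)*(3 + G*K) = 2*K*(3 + G*K))
(H(3)*D(-6, o(3)))*39 = ((4*3)*(2*(-6)*(3 + 3*(-6))))*39 = (12*(2*(-6)*(3 - 18)))*39 = (12*(2*(-6)*(-15)))*39 = (12*180)*39 = 2160*39 = 84240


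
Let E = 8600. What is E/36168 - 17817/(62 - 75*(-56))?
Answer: -75969007/19268502 ≈ -3.9427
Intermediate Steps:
E/36168 - 17817/(62 - 75*(-56)) = 8600/36168 - 17817/(62 - 75*(-56)) = 8600*(1/36168) - 17817/(62 + 4200) = 1075/4521 - 17817/4262 = -75969007/19268502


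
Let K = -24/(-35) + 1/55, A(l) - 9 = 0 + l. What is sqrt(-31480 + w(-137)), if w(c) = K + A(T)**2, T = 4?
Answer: 8*I*sqrt(72515135)/385 ≈ 176.95*I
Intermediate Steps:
A(l) = 9 + l (A(l) = 9 + (0 + l) = 9 + l)
K = 271/385 (K = -24*(-1/35) + 1*(1/55) = 24/35 + 1/55 = 271/385 ≈ 0.70390)
w(c) = 65336/385 (w(c) = 271/385 + (9 + 4)**2 = 271/385 + 13**2 = 271/385 + 169 = 65336/385)
sqrt(-31480 + w(-137)) = sqrt(-31480 + 65336/385) = sqrt(-12054464/385) = 8*I*sqrt(72515135)/385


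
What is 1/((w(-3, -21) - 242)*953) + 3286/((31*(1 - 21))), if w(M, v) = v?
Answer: -13283877/2506390 ≈ -5.3000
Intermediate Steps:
1/((w(-3, -21) - 242)*953) + 3286/((31*(1 - 21))) = 1/(-21 - 242*953) + 3286/((31*(1 - 21))) = (1/953)/(-263) + 3286/((31*(-20))) = -1/263*1/953 + 3286/(-620) = -1/250639 + 3286*(-1/620) = -1/250639 - 53/10 = -13283877/2506390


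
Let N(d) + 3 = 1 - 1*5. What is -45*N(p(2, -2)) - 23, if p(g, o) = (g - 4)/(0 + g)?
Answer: 292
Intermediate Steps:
p(g, o) = (-4 + g)/g
N(d) = -7 (N(d) = -3 + (1 - 1*5) = -3 + (1 - 5) = -3 - 4 = -7)
-45*N(p(2, -2)) - 23 = -45*(-7) - 23 = 315 - 23 = 292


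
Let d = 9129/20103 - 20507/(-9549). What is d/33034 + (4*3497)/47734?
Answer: 7393856419298971/25224729235234911 ≈ 0.29312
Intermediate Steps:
d = 166475014/63987849 (d = 9129*(1/20103) - 20507*(-1/9549) = 3043/6701 + 20507/9549 = 166475014/63987849 ≈ 2.6017)
d/33034 + (4*3497)/47734 = (166475014/63987849)/33034 + (4*3497)/47734 = (166475014/63987849)*(1/33034) + 13988*(1/47734) = 83237507/1056887301933 + 6994/23867 = 7393856419298971/25224729235234911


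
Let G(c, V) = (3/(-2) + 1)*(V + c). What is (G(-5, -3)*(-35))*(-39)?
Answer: 5460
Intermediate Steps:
G(c, V) = -V/2 - c/2 (G(c, V) = (3*(-1/2) + 1)*(V + c) = (-3/2 + 1)*(V + c) = -(V + c)/2 = -V/2 - c/2)
(G(-5, -3)*(-35))*(-39) = ((-1/2*(-3) - 1/2*(-5))*(-35))*(-39) = ((3/2 + 5/2)*(-35))*(-39) = (4*(-35))*(-39) = -140*(-39) = 5460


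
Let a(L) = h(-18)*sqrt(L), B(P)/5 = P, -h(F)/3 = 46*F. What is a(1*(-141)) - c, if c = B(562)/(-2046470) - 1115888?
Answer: 228363131817/204647 + 2484*I*sqrt(141) ≈ 1.1159e+6 + 29496.0*I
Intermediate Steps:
h(F) = -138*F
B(P) = 5*P
a(L) = 2484*sqrt(L) (a(L) = (-138*(-18))*sqrt(L) = 2484*sqrt(L))
c = -228363131817/204647 (c = (5*562)/(-2046470) - 1115888 = 2810*(-1/2046470) - 1115888 = -281/204647 - 1115888 = -228363131817/204647 ≈ -1.1159e+6)
a(1*(-141)) - c = 2484*sqrt(1*(-141)) - 1*(-228363131817/204647) = 2484*sqrt(-141) + 228363131817/204647 = 2484*(I*sqrt(141)) + 228363131817/204647 = 2484*I*sqrt(141) + 228363131817/204647 = 228363131817/204647 + 2484*I*sqrt(141)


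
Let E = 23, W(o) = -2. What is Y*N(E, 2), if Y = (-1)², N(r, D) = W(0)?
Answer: -2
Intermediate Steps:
N(r, D) = -2
Y = 1
Y*N(E, 2) = 1*(-2) = -2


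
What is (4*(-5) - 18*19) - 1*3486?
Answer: -3848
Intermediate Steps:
(4*(-5) - 18*19) - 1*3486 = (-20 - 342) - 3486 = -362 - 3486 = -3848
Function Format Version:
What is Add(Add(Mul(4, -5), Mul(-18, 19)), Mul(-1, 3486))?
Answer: -3848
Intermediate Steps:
Add(Add(Mul(4, -5), Mul(-18, 19)), Mul(-1, 3486)) = Add(Add(-20, -342), -3486) = Add(-362, -3486) = -3848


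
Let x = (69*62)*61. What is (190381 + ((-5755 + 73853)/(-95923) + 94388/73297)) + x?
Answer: 453329864854061/1004409733 ≈ 4.5134e+5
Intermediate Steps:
x = 260958 (x = 4278*61 = 260958)
(190381 + ((-5755 + 73853)/(-95923) + 94388/73297)) + x = (190381 + ((-5755 + 73853)/(-95923) + 94388/73297)) + 260958 = (190381 + (68098*(-1/95923) + 94388*(1/73297))) + 260958 = (190381 + (-68098/95923 + 13484/10471)) + 260958 = (190381 + 580371574/1004409733) + 260958 = 191221109749847/1004409733 + 260958 = 453329864854061/1004409733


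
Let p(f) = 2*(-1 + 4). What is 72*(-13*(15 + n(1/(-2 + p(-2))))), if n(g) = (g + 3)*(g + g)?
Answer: -15561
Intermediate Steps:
p(f) = 6 (p(f) = 2*3 = 6)
n(g) = 2*g*(3 + g) (n(g) = (3 + g)*(2*g) = 2*g*(3 + g))
72*(-13*(15 + n(1/(-2 + p(-2))))) = 72*(-13*(15 + 2*(3 + 1/(-2 + 6))/(-2 + 6))) = 72*(-13*(15 + 2*(3 + 1/4)/4)) = 72*(-13*(15 + 2*(1/4)*(3 + 1/4))) = 72*(-13*(15 + 2*(1/4)*(13/4))) = 72*(-13*(15 + 13/8)) = 72*(-13*133/8) = 72*(-1729/8) = -15561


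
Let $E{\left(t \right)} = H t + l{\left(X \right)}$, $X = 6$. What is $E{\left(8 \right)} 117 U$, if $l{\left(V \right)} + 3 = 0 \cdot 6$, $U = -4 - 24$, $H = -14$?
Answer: $376740$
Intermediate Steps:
$U = -28$ ($U = -4 - 24 = -28$)
$l{\left(V \right)} = -3$ ($l{\left(V \right)} = -3 + 0 \cdot 6 = -3 + 0 = -3$)
$E{\left(t \right)} = -3 - 14 t$ ($E{\left(t \right)} = - 14 t - 3 = -3 - 14 t$)
$E{\left(8 \right)} 117 U = \left(-3 - 112\right) 117 \left(-28\right) = \left(-115\right) 117 \left(-28\right) = \left(-13455\right) \left(-28\right) = 376740$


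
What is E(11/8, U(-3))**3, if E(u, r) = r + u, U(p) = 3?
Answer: 42875/512 ≈ 83.740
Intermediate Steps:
E(11/8, U(-3))**3 = (3 + 11/8)**3 = (35/8)**3 = 42875/512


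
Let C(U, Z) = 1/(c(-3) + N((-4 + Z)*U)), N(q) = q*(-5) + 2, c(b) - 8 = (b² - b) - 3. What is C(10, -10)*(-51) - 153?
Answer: -110058/719 ≈ -153.07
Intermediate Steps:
c(b) = 5 + b² - b (c(b) = 8 + ((b² - b) - 3) = 8 + (-3 + b² - b) = 5 + b² - b)
N(q) = 2 - 5*q (N(q) = -5*q + 2 = 2 - 5*q)
C(U, Z) = 1/(19 - 5*U*(-4 + Z)) (C(U, Z) = 1/((5 + (-3)² - 1*(-3)) + (2 - 5*(-4 + Z)*U)) = 1/((5 + 9 + 3) + (2 - 5*U*(-4 + Z))) = 1/(17 + (2 - 5*U*(-4 + Z))) = 1/(19 - 5*U*(-4 + Z)))
C(10, -10)*(-51) - 153 = -1/(-19 + 5*10*(-4 - 10))*(-51) - 153 = -1/(-19 + 5*10*(-14))*(-51) - 153 = -1/(-19 - 700)*(-51) - 153 = -1/(-719)*(-51) - 153 = -1*(-1/719)*(-51) - 153 = (1/719)*(-51) - 153 = -51/719 - 153 = -110058/719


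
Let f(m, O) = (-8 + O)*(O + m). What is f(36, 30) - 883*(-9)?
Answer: 9399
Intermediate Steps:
f(36, 30) - 883*(-9) = (30**2 - 8*30 - 8*36 + 30*36) - 883*(-9) = (900 - 240 - 288 + 1080) + 7947 = 1452 + 7947 = 9399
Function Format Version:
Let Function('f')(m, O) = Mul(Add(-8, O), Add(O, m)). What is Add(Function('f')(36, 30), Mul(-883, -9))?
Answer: 9399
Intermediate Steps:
Add(Function('f')(36, 30), Mul(-883, -9)) = Add(Add(Pow(30, 2), Mul(-8, 30), Mul(-8, 36), Mul(30, 36)), Mul(-883, -9)) = Add(Add(900, -240, -288, 1080), 7947) = Add(1452, 7947) = 9399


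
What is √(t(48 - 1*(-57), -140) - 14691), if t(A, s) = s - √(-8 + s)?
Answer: √(-14831 - 2*I*√37) ≈ 0.0499 - 121.78*I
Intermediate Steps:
√(t(48 - 1*(-57), -140) - 14691) = √((-140 - √(-8 - 140)) - 14691) = √((-140 - √(-148)) - 14691) = √((-140 - 2*I*√37) - 14691) = √(-14831 - 2*I*√37)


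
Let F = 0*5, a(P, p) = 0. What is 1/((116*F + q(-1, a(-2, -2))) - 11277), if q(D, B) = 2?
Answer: -1/11275 ≈ -8.8692e-5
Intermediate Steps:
F = 0
1/((116*F + q(-1, a(-2, -2))) - 11277) = 1/((116*0 + 2) - 11277) = 1/((0 + 2) - 11277) = 1/(2 - 11277) = 1/(-11275) = -1/11275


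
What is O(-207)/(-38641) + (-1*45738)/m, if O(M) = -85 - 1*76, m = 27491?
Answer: -1762936007/1062279731 ≈ -1.6596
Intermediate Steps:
O(M) = -161 (O(M) = -85 - 76 = -161)
O(-207)/(-38641) + (-1*45738)/m = -161/(-38641) - 1*45738/27491 = -161*(-1/38641) - 45738*1/27491 = 161/38641 - 45738/27491 = -1762936007/1062279731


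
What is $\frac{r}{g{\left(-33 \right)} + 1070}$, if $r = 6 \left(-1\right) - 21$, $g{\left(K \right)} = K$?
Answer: $- \frac{27}{1037} \approx -0.026037$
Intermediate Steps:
$r = -27$ ($r = -6 - 21 = -27$)
$\frac{r}{g{\left(-33 \right)} + 1070} = \frac{1}{-33 + 1070} \left(-27\right) = \frac{1}{1037} \left(-27\right) = - \frac{27}{1037}$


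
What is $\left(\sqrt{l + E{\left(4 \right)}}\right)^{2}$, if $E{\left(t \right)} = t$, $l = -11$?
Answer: $-7$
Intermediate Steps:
$\left(\sqrt{l + E{\left(4 \right)}}\right)^{2} = \left(\sqrt{-11 + 4}\right)^{2} = \left(\sqrt{-7}\right)^{2} = \left(i \sqrt{7}\right)^{2} = -7$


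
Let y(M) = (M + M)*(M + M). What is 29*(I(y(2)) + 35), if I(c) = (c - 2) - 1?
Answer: 1392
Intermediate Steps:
y(M) = 4*M² (y(M) = (2*M)*(2*M) = 4*M²)
I(c) = -3 + c (I(c) = (-2 + c) - 1 = -3 + c)
29*(I(y(2)) + 35) = 29*((-3 + 4*2²) + 35) = 29*((-3 + 4*4) + 35) = 29*((-3 + 16) + 35) = 29*(13 + 35) = 29*48 = 1392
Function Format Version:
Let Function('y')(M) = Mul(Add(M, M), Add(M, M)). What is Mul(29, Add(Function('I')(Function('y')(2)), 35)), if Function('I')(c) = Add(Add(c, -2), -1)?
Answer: 1392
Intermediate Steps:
Function('y')(M) = Mul(4, Pow(M, 2)) (Function('y')(M) = Mul(Mul(2, M), Mul(2, M)) = Mul(4, Pow(M, 2)))
Function('I')(c) = Add(-3, c) (Function('I')(c) = Add(Add(-2, c), -1) = Add(-3, c))
Mul(29, Add(Function('I')(Function('y')(2)), 35)) = Mul(29, Add(Add(-3, Mul(4, Pow(2, 2))), 35)) = Mul(29, Add(Add(-3, Mul(4, 4)), 35)) = Mul(29, Add(Add(-3, 16), 35)) = Mul(29, Add(13, 35)) = Mul(29, 48) = 1392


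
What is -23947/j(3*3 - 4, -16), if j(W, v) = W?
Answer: -23947/5 ≈ -4789.4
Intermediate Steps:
-23947/j(3*3 - 4, -16) = -23947/(3*3 - 4) = -23947/(9 - 4) = -23947/5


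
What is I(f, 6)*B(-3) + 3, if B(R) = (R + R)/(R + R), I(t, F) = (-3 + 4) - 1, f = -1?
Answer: 3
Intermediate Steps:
I(t, F) = 0 (I(t, F) = 1 - 1 = 0)
B(R) = 1 (B(R) = (2*R)/((2*R)) = (2*R)*(1/(2*R)) = 1)
I(f, 6)*B(-3) + 3 = 0*1 + 3 = 0 + 3 = 3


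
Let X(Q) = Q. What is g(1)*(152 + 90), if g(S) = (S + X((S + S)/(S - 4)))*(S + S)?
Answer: 484/3 ≈ 161.33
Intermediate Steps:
g(S) = 2*S*(S + 2*S/(-4 + S)) (g(S) = (S + (S + S)/(S - 4))*(S + S) = (S + (2*S)/(-4 + S))*(2*S) = (S + 2*S/(-4 + S))*(2*S) = 2*S*(S + 2*S/(-4 + S)))
g(1)*(152 + 90) = (2*1²*(-2 + 1)/(-4 + 1))*(152 + 90) = (2*1*(-1)/(-3))*242 = (2*1*(-⅓)*(-1))*242 = (⅔)*242 = 484/3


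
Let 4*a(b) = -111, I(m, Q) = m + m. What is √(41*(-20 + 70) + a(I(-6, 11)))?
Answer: √8089/2 ≈ 44.969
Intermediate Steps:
I(m, Q) = 2*m
a(b) = -111/4 (a(b) = (¼)*(-111) = -111/4)
√(41*(-20 + 70) + a(I(-6, 11))) = √(41*(-20 + 70) - 111/4) = √(41*50 - 111/4) = √(2050 - 111/4) = √(8089/4) = √8089/2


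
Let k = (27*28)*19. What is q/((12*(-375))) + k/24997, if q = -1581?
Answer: 4959917/5356500 ≈ 0.92596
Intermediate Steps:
k = 14364 (k = 756*19 = 14364)
q/((12*(-375))) + k/24997 = -1581/(12*(-375)) + 14364/24997 = -1581/(-4500) + 14364*(1/24997) = -1581*(-1/4500) + 2052/3571 = 527/1500 + 2052/3571 = 4959917/5356500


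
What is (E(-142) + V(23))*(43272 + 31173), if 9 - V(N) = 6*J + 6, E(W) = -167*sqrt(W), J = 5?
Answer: -2010015 - 12432315*I*sqrt(142) ≈ -2.01e+6 - 1.4815e+8*I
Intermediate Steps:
V(N) = -27 (V(N) = 9 - (6*5 + 6) = 9 - (30 + 6) = 9 - 1*36 = 9 - 36 = -27)
(E(-142) + V(23))*(43272 + 31173) = (-167*I*sqrt(142) - 27)*(43272 + 31173) = (-167*I*sqrt(142) - 27)*74445 = (-27 - 167*I*sqrt(142))*74445 = -2010015 - 12432315*I*sqrt(142)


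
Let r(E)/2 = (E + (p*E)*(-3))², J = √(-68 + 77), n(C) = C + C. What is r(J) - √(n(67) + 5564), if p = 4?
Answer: 2178 - √5698 ≈ 2102.5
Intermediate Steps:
n(C) = 2*C
J = 3 (J = √9 = 3)
r(E) = 242*E² (r(E) = 2*(E + (4*E)*(-3))² = 2*(E - 12*E)² = 2*(-11*E)² = 2*(121*E²) = 242*E²)
r(J) - √(n(67) + 5564) = 242*3² - √(2*67 + 5564) = 242*9 - √(134 + 5564) = 2178 - √5698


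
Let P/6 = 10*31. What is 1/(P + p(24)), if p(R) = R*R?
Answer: 1/2436 ≈ 0.00041051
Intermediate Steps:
P = 1860 (P = 6*(10*31) = 6*310 = 1860)
p(R) = R²
1/(P + p(24)) = 1/(1860 + 24²) = 1/(1860 + 576) = 1/2436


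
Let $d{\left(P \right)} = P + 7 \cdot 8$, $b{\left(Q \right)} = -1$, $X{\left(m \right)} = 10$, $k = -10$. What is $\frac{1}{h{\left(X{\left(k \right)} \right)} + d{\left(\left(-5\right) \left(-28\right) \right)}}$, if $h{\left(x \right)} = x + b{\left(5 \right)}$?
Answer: $\frac{1}{205} \approx 0.0048781$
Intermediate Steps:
$h{\left(x \right)} = -1 + x$ ($h{\left(x \right)} = x - 1 = -1 + x$)
$d{\left(P \right)} = 56 + P$ ($d{\left(P \right)} = P + 56 = 56 + P$)
$\frac{1}{h{\left(X{\left(k \right)} \right)} + d{\left(\left(-5\right) \left(-28\right) \right)}} = \frac{1}{\left(-1 + 10\right) + \left(56 - -140\right)} = \frac{1}{9 + \left(56 + 140\right)} = \frac{1}{9 + 196} = \frac{1}{205}$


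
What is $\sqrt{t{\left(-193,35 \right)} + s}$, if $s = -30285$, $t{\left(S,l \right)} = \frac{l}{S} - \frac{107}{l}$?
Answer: $\frac{i \sqrt{1382053079505}}{6755} \approx 174.04 i$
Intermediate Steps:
$t{\left(S,l \right)} = - \frac{107}{l} + \frac{l}{S}$
$\sqrt{t{\left(-193,35 \right)} + s} = \sqrt{\left(- \frac{107}{35} + \frac{35}{-193}\right) - 30285} = \sqrt{\left(\left(-107\right) \frac{1}{35} + 35 \left(- \frac{1}{193}\right)\right) - 30285} = \sqrt{\left(- \frac{107}{35} - \frac{35}{193}\right) - 30285} = \sqrt{- \frac{21876}{6755} - 30285} = \sqrt{- \frac{204597051}{6755}} = \frac{i \sqrt{1382053079505}}{6755}$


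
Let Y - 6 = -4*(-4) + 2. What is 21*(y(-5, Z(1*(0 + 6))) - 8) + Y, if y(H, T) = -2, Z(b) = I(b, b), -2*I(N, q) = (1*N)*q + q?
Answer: -186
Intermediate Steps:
I(N, q) = -q/2 - N*q/2 (I(N, q) = -((1*N)*q + q)/2 = -(N*q + q)/2 = -(q + N*q)/2 = -q/2 - N*q/2)
Z(b) = -b*(1 + b)/2
Y = 24 (Y = 6 + (-4*(-4) + 2) = 6 + (16 + 2) = 6 + 18 = 24)
21*(y(-5, Z(1*(0 + 6))) - 8) + Y = 21*(-2 - 8) + 24 = 21*(-10) + 24 = -210 + 24 = -186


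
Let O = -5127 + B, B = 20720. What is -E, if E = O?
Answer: -15593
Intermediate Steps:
O = 15593 (O = -5127 + 20720 = 15593)
E = 15593
-E = -1*15593 = -15593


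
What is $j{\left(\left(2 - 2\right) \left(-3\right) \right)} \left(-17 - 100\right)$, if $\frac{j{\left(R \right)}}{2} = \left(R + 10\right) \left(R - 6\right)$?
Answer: $14040$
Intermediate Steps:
$j{\left(R \right)} = 2 \left(-6 + R\right) \left(10 + R\right)$ ($j{\left(R \right)} = 2 \left(R + 10\right) \left(R - 6\right) = 2 \left(10 + R\right) \left(-6 + R\right) = 2 \left(-6 + R\right) \left(10 + R\right)$)
$j{\left(\left(2 - 2\right) \left(-3\right) \right)} \left(-17 - 100\right) = \left(-120 + 2 \left(\left(2 - 2\right) \left(-3\right)\right)^{2} + 8 \left(2 - 2\right) \left(-3\right)\right) \left(-17 - 100\right) = \left(-120 + 2 \left(0 \left(-3\right)\right)^{2} + 8 \cdot 0 \left(-3\right)\right) \left(-117\right) = \left(-120 + 2 \cdot 0^{2} + 8 \cdot 0\right) \left(-117\right) = \left(-120 + 2 \cdot 0 + 0\right) \left(-117\right) = \left(-120 + 0 + 0\right) \left(-117\right) = \left(-120\right) \left(-117\right) = 14040$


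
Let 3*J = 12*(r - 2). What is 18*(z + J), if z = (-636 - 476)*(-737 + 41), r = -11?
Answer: 13930200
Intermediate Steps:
J = -52 (J = (12*(-11 - 2))/3 = (12*(-13))/3 = (⅓)*(-156) = -52)
z = 773952 (z = -1112*(-696) = 773952)
18*(z + J) = 18*(773952 - 52) = 18*773900 = 13930200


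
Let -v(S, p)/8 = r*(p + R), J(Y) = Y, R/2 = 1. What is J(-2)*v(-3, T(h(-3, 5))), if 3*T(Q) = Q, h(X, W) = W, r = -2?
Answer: -352/3 ≈ -117.33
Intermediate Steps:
R = 2 (R = 2*1 = 2)
T(Q) = Q/3
v(S, p) = 32 + 16*p (v(S, p) = -(-16)*(p + 2) = -(-16)*(2 + p) = -8*(-4 - 2*p) = 32 + 16*p)
J(-2)*v(-3, T(h(-3, 5))) = -2*(32 + 16*((1/3)*5)) = -2*(32 + 16*(5/3)) = -2*(32 + 80/3) = -2*176/3 = -352/3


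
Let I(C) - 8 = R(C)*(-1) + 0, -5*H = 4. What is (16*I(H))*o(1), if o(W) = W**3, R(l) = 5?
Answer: 48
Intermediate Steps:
H = -4/5 (H = -1/5*4 = -4/5 ≈ -0.80000)
I(C) = 3 (I(C) = 8 + (5*(-1) + 0) = 8 + (-5 + 0) = 8 - 5 = 3)
(16*I(H))*o(1) = (16*3)*1**3 = 48*1 = 48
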